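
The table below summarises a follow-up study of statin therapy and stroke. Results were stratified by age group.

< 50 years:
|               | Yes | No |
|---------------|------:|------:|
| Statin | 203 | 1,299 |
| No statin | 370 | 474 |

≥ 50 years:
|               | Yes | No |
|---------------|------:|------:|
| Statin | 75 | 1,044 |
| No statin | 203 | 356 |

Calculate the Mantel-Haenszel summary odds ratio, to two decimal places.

OR_MH = Σ(aᵢdᵢ/nᵢ) / Σ(bᵢcᵢ/nᵢ), where nᵢ is the stratum total.
Stratum 1 (< 50 years): n = 2346; a·d/n = 203·474/2346 = 41.0153; b·c/n = 1299·370/2346 = 204.8721
Stratum 2 (≥ 50 years): n = 1678; a·d/n = 75·356/1678 = 15.9118; b·c/n = 1044·203/1678 = 126.3004
OR_MH = (41.0153 + 15.9118) / (204.8721 + 126.3004) = 56.9271 / 331.1725 = 0.17190

0.17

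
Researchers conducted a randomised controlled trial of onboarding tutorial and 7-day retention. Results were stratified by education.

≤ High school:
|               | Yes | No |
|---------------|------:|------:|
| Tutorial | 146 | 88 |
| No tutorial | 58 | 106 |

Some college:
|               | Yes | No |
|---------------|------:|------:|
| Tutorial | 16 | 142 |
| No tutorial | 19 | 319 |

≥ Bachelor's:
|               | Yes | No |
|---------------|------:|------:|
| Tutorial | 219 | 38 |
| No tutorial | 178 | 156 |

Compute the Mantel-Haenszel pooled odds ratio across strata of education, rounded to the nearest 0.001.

OR_MH = Σ(aᵢdᵢ/nᵢ) / Σ(bᵢcᵢ/nᵢ), where nᵢ is the stratum total.
Stratum 1 (≤ High school): n = 398; a·d/n = 146·106/398 = 38.8844; b·c/n = 88·58/398 = 12.8241
Stratum 2 (Some college): n = 496; a·d/n = 16·319/496 = 10.2903; b·c/n = 142·19/496 = 5.4395
Stratum 3 (≥ Bachelor's): n = 591; a·d/n = 219·156/591 = 57.8071; b·c/n = 38·178/591 = 11.4450
OR_MH = (38.8844 + 10.2903 + 57.8071) / (12.8241 + 5.4395 + 11.4450) = 106.9819 / 29.7086 = 3.60103

3.601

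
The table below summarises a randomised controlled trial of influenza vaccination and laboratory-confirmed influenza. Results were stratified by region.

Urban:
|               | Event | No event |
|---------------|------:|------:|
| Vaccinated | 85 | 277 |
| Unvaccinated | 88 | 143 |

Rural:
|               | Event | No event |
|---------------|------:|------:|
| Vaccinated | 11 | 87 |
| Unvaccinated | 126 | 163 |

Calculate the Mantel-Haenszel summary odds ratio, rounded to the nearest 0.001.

0.362

OR_MH = Σ(aᵢdᵢ/nᵢ) / Σ(bᵢcᵢ/nᵢ), where nᵢ is the stratum total.
Stratum 1 (Urban): n = 593; a·d/n = 85·143/593 = 20.4975; b·c/n = 277·88/593 = 41.1062
Stratum 2 (Rural): n = 387; a·d/n = 11·163/387 = 4.6331; b·c/n = 87·126/387 = 28.3256
OR_MH = (20.4975 + 4.6331) / (41.1062 + 28.3256) = 25.1305 / 69.4318 = 0.36195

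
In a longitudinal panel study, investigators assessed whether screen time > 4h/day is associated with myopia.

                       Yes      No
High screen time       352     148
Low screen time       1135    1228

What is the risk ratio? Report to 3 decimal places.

Cells: a = 352, b = 148, c = 1135, d = 1228.
Risk in exposed = 352/500 = 0.70400; risk in unexposed = 1135/2363 = 0.48032.
RR = 0.70400 / 0.48032 = 1.46568
The risk among the exposed is 1.47 times that among the unexposed.

1.466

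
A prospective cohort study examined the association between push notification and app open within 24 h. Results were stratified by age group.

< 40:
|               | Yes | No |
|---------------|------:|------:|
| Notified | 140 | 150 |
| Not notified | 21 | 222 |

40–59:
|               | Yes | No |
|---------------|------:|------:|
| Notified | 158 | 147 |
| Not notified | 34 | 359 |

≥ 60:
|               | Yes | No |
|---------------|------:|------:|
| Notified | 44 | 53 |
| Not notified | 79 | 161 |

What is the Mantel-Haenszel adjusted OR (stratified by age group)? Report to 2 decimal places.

OR_MH = Σ(aᵢdᵢ/nᵢ) / Σ(bᵢcᵢ/nᵢ), where nᵢ is the stratum total.
Stratum 1 (< 40): n = 533; a·d/n = 140·222/533 = 58.3114; b·c/n = 150·21/533 = 5.9099
Stratum 2 (40–59): n = 698; a·d/n = 158·359/698 = 81.2636; b·c/n = 147·34/698 = 7.1605
Stratum 3 (≥ 60): n = 337; a·d/n = 44·161/337 = 21.0208; b·c/n = 53·79/337 = 12.4243
OR_MH = (58.3114 + 81.2636 + 21.0208) / (5.9099 + 7.1605 + 12.4243) = 160.5958 / 25.4947 = 6.29918

6.30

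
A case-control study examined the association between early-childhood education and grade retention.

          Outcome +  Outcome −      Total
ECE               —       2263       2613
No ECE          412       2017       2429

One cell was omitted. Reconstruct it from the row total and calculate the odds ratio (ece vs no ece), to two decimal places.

The missing cell is in the exposed row: 2613 − 2263 = 350.
So a = 350, b = 2263, c = 412, d = 2017.
OR = (a·d)/(b·c) = (350 × 2017) / (2263 × 412) = 705950 / 932356 = 0.75717

0.76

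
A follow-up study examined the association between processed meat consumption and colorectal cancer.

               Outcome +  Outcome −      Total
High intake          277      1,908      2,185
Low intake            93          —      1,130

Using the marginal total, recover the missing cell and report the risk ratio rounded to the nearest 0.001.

1.540

The missing cell is in the unexposed row: 1130 − 93 = 1037.
So a = 277, b = 1908, c = 93, d = 1037.
RR = [a/(a+b)] / [c/(c+d)] = (277/2185) / (93/1130) = 0.12677/0.08230 = 1.54037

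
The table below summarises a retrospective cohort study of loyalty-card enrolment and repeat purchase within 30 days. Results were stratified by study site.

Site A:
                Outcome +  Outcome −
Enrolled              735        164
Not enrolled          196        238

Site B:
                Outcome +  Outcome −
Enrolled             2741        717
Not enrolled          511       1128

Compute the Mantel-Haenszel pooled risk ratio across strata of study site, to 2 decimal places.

2.34

RR_MH = Σ(aᵢ·n₀ᵢ/nᵢ) / Σ(cᵢ·n₁ᵢ/nᵢ), with n₁ᵢ = aᵢ+bᵢ (exposed), n₀ᵢ = cᵢ+dᵢ (unexposed), nᵢ = n₁ᵢ+n₀ᵢ.
Stratum 1 (Site A): n₁ = 899, n₀ = 434, n = 1333; a·n₀/n = 735·434/1333 = 239.3023; c·n₁/n = 196·899/1333 = 132.1860
Stratum 2 (Site B): n₁ = 3458, n₀ = 1639, n = 5097; a·n₀/n = 2741·1639/5097 = 881.4006; c·n₁/n = 511·3458/5097 = 346.6820
RR_MH = (239.3023 + 881.4006) / (132.1860 + 346.6820) = 1120.7030 / 478.8680 = 2.34032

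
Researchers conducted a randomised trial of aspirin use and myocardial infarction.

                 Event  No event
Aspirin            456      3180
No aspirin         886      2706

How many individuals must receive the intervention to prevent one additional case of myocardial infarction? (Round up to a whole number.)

9

Risk in treated group = 456/3636 = 0.12541; risk in control = 886/3592 = 0.24666.
Absolute risk reduction = 0.24666 − 0.12541 = 0.12125
NNT = 1 / ARR = 1 / 0.12125 = 8.248 → round up → 9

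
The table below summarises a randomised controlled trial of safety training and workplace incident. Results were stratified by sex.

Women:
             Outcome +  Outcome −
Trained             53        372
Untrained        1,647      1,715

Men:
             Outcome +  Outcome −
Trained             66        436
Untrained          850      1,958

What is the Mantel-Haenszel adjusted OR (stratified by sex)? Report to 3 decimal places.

OR_MH = Σ(aᵢdᵢ/nᵢ) / Σ(bᵢcᵢ/nᵢ), where nᵢ is the stratum total.
Stratum 1 (Women): n = 3787; a·d/n = 53·1715/3787 = 24.0018; b·c/n = 372·1647/3787 = 161.7861
Stratum 2 (Men): n = 3310; a·d/n = 66·1958/3310 = 39.0417; b·c/n = 436·850/3310 = 111.9637
OR_MH = (24.0018 + 39.0417) / (161.7861 + 111.9637) = 63.0435 / 273.7499 = 0.23030

0.230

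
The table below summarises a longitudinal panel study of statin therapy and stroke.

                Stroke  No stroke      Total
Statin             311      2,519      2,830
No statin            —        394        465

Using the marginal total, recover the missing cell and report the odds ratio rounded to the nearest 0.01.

The missing cell is in the unexposed row: 465 − 394 = 71.
So a = 311, b = 2519, c = 71, d = 394.
OR = (a·d)/(b·c) = (311 × 394) / (2519 × 71) = 122534 / 178849 = 0.68513

0.69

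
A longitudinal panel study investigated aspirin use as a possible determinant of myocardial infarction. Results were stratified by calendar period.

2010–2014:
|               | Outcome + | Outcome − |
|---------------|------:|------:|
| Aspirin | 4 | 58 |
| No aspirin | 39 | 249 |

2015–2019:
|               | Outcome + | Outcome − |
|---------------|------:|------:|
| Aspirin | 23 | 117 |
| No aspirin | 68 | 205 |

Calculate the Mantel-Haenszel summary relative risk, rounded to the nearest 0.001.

RR_MH = Σ(aᵢ·n₀ᵢ/nᵢ) / Σ(cᵢ·n₁ᵢ/nᵢ), with n₁ᵢ = aᵢ+bᵢ (exposed), n₀ᵢ = cᵢ+dᵢ (unexposed), nᵢ = n₁ᵢ+n₀ᵢ.
Stratum 1 (2010–2014): n₁ = 62, n₀ = 288, n = 350; a·n₀/n = 4·288/350 = 3.2914; c·n₁/n = 39·62/350 = 6.9086
Stratum 2 (2015–2019): n₁ = 140, n₀ = 273, n = 413; a·n₀/n = 23·273/413 = 15.2034; c·n₁/n = 68·140/413 = 23.0508
RR_MH = (3.2914 + 15.2034) / (6.9086 + 23.0508) = 18.4948 / 29.9594 = 0.61733

0.617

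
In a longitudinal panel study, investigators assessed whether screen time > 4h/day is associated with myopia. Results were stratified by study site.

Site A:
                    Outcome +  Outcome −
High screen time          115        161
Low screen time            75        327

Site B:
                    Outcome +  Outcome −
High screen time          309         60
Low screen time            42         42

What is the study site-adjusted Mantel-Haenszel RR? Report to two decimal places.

1.94

RR_MH = Σ(aᵢ·n₀ᵢ/nᵢ) / Σ(cᵢ·n₁ᵢ/nᵢ), with n₁ᵢ = aᵢ+bᵢ (exposed), n₀ᵢ = cᵢ+dᵢ (unexposed), nᵢ = n₁ᵢ+n₀ᵢ.
Stratum 1 (Site A): n₁ = 276, n₀ = 402, n = 678; a·n₀/n = 115·402/678 = 68.1858; c·n₁/n = 75·276/678 = 30.5310
Stratum 2 (Site B): n₁ = 369, n₀ = 84, n = 453; a·n₀/n = 309·84/453 = 57.2980; c·n₁/n = 42·369/453 = 34.2119
RR_MH = (68.1858 + 57.2980) / (30.5310 + 34.2119) = 125.4839 / 64.7429 = 1.93819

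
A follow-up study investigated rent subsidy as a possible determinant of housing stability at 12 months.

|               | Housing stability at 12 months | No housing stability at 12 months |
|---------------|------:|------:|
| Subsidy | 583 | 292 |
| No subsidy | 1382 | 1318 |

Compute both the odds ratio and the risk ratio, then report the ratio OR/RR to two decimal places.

1.46

Cells: a = 583, b = 292, c = 1382, d = 1318.
OR = (583·1318)/(292·1382) = 768394/403544 = 1.90411
Risk in exposed = 583/875 = 0.66629; risk in unexposed = 1382/2700 = 0.51185; RR = 1.30172
OR/RR = 1.90411 / 1.30172 = 1.46277
The outcome is not rare, so the OR lies further from 1 than the RR.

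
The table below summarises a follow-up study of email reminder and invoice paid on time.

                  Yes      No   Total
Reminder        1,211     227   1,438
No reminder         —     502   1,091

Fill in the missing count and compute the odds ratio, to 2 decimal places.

4.55

The missing cell is in the unexposed row: 1091 − 502 = 589.
So a = 1211, b = 227, c = 589, d = 502.
OR = (a·d)/(b·c) = (1211 × 502) / (227 × 589) = 607922 / 133703 = 4.54681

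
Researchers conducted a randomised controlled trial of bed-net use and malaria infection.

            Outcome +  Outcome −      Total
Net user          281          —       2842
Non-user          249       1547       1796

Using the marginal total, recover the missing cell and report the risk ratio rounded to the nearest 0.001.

0.713

The missing cell is in the exposed row: 2842 − 281 = 2561.
So a = 281, b = 2561, c = 249, d = 1547.
RR = [a/(a+b)] / [c/(c+d)] = (281/2842) / (249/1796) = 0.09887/0.13864 = 0.71316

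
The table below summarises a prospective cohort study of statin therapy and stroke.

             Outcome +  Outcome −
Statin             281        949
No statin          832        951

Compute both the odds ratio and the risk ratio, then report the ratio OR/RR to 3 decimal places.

0.691

Cells: a = 281, b = 949, c = 832, d = 951.
OR = (281·951)/(949·832) = 267231/789568 = 0.33845
Risk in exposed = 281/1230 = 0.22846; risk in unexposed = 832/1783 = 0.46663; RR = 0.48959
OR/RR = 0.33845 / 0.48959 = 0.69130
The outcome is not rare, so the OR lies further from 1 than the RR.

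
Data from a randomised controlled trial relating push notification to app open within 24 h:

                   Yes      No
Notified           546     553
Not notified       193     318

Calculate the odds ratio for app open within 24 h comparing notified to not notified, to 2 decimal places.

Cells: a = 546, b = 553, c = 193, d = 318.
OR = (a·d)/(b·c) = (546 × 318) / (553 × 193) = 173628 / 106729 = 1.62681
The odds of app open within 24 h are about 1.63 times as high in the notified group.

1.63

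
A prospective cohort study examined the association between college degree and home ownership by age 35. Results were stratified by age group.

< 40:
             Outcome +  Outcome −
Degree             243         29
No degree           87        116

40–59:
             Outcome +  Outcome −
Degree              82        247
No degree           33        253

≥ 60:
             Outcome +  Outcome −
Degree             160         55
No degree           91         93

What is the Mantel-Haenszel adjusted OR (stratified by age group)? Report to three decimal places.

4.191

OR_MH = Σ(aᵢdᵢ/nᵢ) / Σ(bᵢcᵢ/nᵢ), where nᵢ is the stratum total.
Stratum 1 (< 40): n = 475; a·d/n = 243·116/475 = 59.3432; b·c/n = 29·87/475 = 5.3116
Stratum 2 (40–59): n = 615; a·d/n = 82·253/615 = 33.7333; b·c/n = 247·33/615 = 13.2537
Stratum 3 (≥ 60): n = 399; a·d/n = 160·93/399 = 37.2932; b·c/n = 55·91/399 = 12.5439
OR_MH = (59.3432 + 33.7333 + 37.2932) / (5.3116 + 13.2537 + 12.5439) = 130.3697 / 31.1091 = 4.19073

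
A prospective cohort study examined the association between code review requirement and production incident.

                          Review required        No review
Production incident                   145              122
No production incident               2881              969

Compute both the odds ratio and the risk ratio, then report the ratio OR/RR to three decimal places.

Reading the table with exposure as columns: a = 145 (Review required, case), b = 2881 (Review required, non-case), c = 122 (No review, case), d = 969.
OR = (145·969)/(2881·122) = 140505/351482 = 0.39975
Risk in exposed = 145/3026 = 0.04792; risk in unexposed = 122/1091 = 0.11182; RR = 0.42851
OR/RR = 0.39975 / 0.42851 = 0.93288
The outcome is not rare, so the OR lies further from 1 than the RR.

0.933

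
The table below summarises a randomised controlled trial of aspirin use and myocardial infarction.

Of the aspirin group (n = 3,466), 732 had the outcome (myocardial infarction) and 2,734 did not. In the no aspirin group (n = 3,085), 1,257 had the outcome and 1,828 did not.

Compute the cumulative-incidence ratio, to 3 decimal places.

From the description: a = 732, b = 2734, c = 1257, d = 1828.
Risk in exposed = 732/3466 = 0.21119; risk in unexposed = 1257/3085 = 0.40746.
RR = 0.21119 / 0.40746 = 0.51833
The risk is 48% lower among the exposed than among the unexposed.

0.518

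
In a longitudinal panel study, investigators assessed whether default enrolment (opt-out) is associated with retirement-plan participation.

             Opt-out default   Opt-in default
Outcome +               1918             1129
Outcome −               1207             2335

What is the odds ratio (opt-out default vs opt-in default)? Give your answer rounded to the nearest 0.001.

Reading the table with exposure as columns: a = 1918 (Opt-out default, case), b = 1207 (Opt-out default, non-case), c = 1129 (Opt-in default, case), d = 2335.
OR = (a·d)/(b·c) = (1918 × 2335) / (1207 × 1129) = 4478530 / 1362703 = 3.28650
The odds of retirement-plan participation are about 3.29 times as high in the opt-out default group.

3.287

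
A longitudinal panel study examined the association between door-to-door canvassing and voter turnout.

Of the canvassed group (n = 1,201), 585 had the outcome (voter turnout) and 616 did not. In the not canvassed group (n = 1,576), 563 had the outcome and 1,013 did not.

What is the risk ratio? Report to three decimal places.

1.364

From the description: a = 585, b = 616, c = 563, d = 1013.
Risk in exposed = 585/1201 = 0.48709; risk in unexposed = 563/1576 = 0.35723.
RR = 0.48709 / 0.35723 = 1.36352
The risk among the exposed is 1.36 times that among the unexposed.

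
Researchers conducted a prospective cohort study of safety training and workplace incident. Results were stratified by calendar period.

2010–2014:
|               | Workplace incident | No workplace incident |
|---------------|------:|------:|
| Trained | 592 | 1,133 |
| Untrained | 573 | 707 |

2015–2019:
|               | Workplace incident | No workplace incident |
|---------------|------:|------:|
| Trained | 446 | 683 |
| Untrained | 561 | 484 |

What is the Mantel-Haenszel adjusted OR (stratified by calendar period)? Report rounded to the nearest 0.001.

0.608

OR_MH = Σ(aᵢdᵢ/nᵢ) / Σ(bᵢcᵢ/nᵢ), where nᵢ is the stratum total.
Stratum 1 (2010–2014): n = 3005; a·d/n = 592·707/3005 = 139.2825; b·c/n = 1133·573/3005 = 216.0429
Stratum 2 (2015–2019): n = 2174; a·d/n = 446·484/2174 = 99.2935; b·c/n = 683·561/2174 = 176.2479
OR_MH = (139.2825 + 99.2935) / (216.0429 + 176.2479) = 238.5760 / 392.2909 = 0.60816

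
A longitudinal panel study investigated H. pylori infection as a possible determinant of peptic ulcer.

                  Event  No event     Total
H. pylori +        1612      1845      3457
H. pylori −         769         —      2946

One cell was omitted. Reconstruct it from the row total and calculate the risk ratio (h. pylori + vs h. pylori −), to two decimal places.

1.79

The missing cell is in the unexposed row: 2946 − 769 = 2177.
So a = 1612, b = 1845, c = 769, d = 2177.
RR = [a/(a+b)] / [c/(c+d)] = (1612/3457) / (769/2946) = 0.46630/0.26103 = 1.78637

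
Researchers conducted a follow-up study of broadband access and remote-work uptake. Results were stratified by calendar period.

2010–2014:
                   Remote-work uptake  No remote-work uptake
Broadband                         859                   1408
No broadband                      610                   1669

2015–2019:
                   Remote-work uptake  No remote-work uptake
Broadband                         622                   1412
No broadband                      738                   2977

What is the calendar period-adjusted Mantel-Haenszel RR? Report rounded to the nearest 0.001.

RR_MH = Σ(aᵢ·n₀ᵢ/nᵢ) / Σ(cᵢ·n₁ᵢ/nᵢ), with n₁ᵢ = aᵢ+bᵢ (exposed), n₀ᵢ = cᵢ+dᵢ (unexposed), nᵢ = n₁ᵢ+n₀ᵢ.
Stratum 1 (2010–2014): n₁ = 2267, n₀ = 2279, n = 4546; a·n₀/n = 859·2279/4546 = 430.6337; c·n₁/n = 610·2267/4546 = 304.1949
Stratum 2 (2015–2019): n₁ = 2034, n₀ = 3715, n = 5749; a·n₀/n = 622·3715/5749 = 401.9360; c·n₁/n = 738·2034/5749 = 261.1049
RR_MH = (430.6337 + 401.9360) / (304.1949 + 261.1049) = 832.5697 / 565.2998 = 1.47279

1.473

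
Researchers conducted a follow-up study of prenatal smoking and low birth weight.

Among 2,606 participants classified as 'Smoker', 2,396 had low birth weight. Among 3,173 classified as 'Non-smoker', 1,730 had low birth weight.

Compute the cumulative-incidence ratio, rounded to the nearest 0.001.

From the description: a = 2396, b = 210, c = 1730, d = 1443.
Risk in exposed = 2396/2606 = 0.91942; risk in unexposed = 1730/3173 = 0.54523.
RR = 0.91942 / 0.54523 = 1.68631
The risk among the exposed is 1.69 times that among the unexposed.

1.686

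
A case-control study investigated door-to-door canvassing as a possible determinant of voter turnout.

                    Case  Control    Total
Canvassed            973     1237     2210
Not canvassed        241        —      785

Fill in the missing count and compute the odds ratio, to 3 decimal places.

The missing cell is in the unexposed row: 785 − 241 = 544.
So a = 973, b = 1237, c = 241, d = 544.
OR = (a·d)/(b·c) = (973 × 544) / (1237 × 241) = 529312 / 298117 = 1.77552

1.776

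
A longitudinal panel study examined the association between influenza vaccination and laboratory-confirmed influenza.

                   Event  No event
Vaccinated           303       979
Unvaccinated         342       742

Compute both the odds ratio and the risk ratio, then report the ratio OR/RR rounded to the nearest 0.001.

0.896

Cells: a = 303, b = 979, c = 342, d = 742.
OR = (303·742)/(979·342) = 224826/334818 = 0.67149
Risk in exposed = 303/1282 = 0.23635; risk in unexposed = 342/1084 = 0.31550; RR = 0.74913
OR/RR = 0.67149 / 0.74913 = 0.89635
The outcome is not rare, so the OR lies further from 1 than the RR.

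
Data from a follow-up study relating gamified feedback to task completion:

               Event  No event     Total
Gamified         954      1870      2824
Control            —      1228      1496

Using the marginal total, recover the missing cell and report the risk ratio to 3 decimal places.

1.886

The missing cell is in the unexposed row: 1496 − 1228 = 268.
So a = 954, b = 1870, c = 268, d = 1228.
RR = [a/(a+b)] / [c/(c+d)] = (954/2824) / (268/1496) = 0.33782/0.17914 = 1.88573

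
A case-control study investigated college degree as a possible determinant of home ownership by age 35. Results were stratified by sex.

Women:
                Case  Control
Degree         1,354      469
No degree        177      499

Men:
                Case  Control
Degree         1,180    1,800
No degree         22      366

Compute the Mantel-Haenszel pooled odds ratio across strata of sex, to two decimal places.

8.86

OR_MH = Σ(aᵢdᵢ/nᵢ) / Σ(bᵢcᵢ/nᵢ), where nᵢ is the stratum total.
Stratum 1 (Women): n = 2499; a·d/n = 1354·499/2499 = 270.3665; b·c/n = 469·177/2499 = 33.2185
Stratum 2 (Men): n = 3368; a·d/n = 1180·366/3368 = 128.2304; b·c/n = 1800·22/3368 = 11.7577
OR_MH = (270.3665 + 128.2304) / (33.2185 + 11.7577) = 398.5970 / 44.9762 = 8.86240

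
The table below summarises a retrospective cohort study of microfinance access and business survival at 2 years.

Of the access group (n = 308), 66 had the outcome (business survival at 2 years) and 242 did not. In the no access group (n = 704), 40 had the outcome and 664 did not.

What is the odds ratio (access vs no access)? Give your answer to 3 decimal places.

From the description: a = 66, b = 242, c = 40, d = 664.
OR = (a·d)/(b·c) = (66 × 664) / (242 × 40) = 43824 / 9680 = 4.52727
The odds of business survival at 2 years are about 4.53 times as high in the access group.

4.527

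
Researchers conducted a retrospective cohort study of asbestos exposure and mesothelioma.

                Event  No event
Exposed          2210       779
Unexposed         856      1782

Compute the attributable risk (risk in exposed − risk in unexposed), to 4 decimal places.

Cells: a = 2210, b = 779, c = 856, d = 1782.
Risk in exposed = 2210/2989 = 0.739378; risk in unexposed = 856/2638 = 0.324488.
Risk difference = 0.739378 − 0.324488 = 0.414889

0.4149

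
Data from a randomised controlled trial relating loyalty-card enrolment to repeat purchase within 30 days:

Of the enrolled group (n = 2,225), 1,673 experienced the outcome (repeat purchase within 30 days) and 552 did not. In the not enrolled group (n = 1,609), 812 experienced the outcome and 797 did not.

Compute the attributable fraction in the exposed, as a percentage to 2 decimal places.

32.88

From the description: a = 1673, b = 552, c = 812, d = 797.
Risk in exposed = 1673/2225 = 0.75191; risk in unexposed = 812/1609 = 0.50466.
RR = 0.75191/0.50466 = 1.48993
AR% = (RR − 1)/RR × 100 = (1.48993 − 1)/1.48993 × 100 = 32.8828%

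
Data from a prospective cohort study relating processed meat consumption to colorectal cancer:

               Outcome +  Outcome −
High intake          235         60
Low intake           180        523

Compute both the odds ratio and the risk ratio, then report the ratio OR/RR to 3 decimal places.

3.658

Cells: a = 235, b = 60, c = 180, d = 523.
OR = (235·523)/(60·180) = 122905/10800 = 11.38009
Risk in exposed = 235/295 = 0.79661; risk in unexposed = 180/703 = 0.25605; RR = 3.11121
OR/RR = 11.38009 / 3.11121 = 3.65778
The outcome is not rare, so the OR lies further from 1 than the RR.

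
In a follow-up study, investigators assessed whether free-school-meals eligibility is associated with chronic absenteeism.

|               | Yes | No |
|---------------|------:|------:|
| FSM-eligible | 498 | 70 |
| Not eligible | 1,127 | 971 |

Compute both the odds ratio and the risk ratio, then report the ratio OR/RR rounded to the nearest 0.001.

Cells: a = 498, b = 70, c = 1127, d = 971.
OR = (498·971)/(70·1127) = 483558/78890 = 6.12952
Risk in exposed = 498/568 = 0.87676; risk in unexposed = 1127/2098 = 0.53718; RR = 1.63216
OR/RR = 6.12952 / 1.63216 = 3.75547
The outcome is not rare, so the OR lies further from 1 than the RR.

3.755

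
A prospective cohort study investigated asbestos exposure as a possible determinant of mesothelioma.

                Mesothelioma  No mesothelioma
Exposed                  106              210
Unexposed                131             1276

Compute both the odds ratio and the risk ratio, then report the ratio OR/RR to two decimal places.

1.36

Cells: a = 106, b = 210, c = 131, d = 1276.
OR = (106·1276)/(210·131) = 135256/27510 = 4.91661
Risk in exposed = 106/316 = 0.33544; risk in unexposed = 131/1407 = 0.09311; RR = 3.60281
OR/RR = 4.91661 / 3.60281 = 1.36466
The outcome is not rare, so the OR lies further from 1 than the RR.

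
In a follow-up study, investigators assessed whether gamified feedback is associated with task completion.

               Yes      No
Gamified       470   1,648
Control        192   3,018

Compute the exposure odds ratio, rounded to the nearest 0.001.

4.483

Cells: a = 470, b = 1648, c = 192, d = 3018.
OR = (a·d)/(b·c) = (470 × 3018) / (1648 × 192) = 1418460 / 316416 = 4.48290
The odds of task completion are about 4.48 times as high in the gamified group.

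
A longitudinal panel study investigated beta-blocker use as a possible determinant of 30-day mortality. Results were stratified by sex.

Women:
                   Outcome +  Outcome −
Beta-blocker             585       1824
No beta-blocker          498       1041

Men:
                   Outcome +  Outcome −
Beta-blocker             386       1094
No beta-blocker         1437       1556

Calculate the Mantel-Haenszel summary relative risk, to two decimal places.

RR_MH = Σ(aᵢ·n₀ᵢ/nᵢ) / Σ(cᵢ·n₁ᵢ/nᵢ), with n₁ᵢ = aᵢ+bᵢ (exposed), n₀ᵢ = cᵢ+dᵢ (unexposed), nᵢ = n₁ᵢ+n₀ᵢ.
Stratum 1 (Women): n₁ = 2409, n₀ = 1539, n = 3948; a·n₀/n = 585·1539/3948 = 228.0433; c·n₁/n = 498·2409/3948 = 303.8708
Stratum 2 (Men): n₁ = 1480, n₀ = 2993, n = 4473; a·n₀/n = 386·2993/4473 = 258.2826; c·n₁/n = 1437·1480/4473 = 475.4661
RR_MH = (228.0433 + 258.2826) / (303.8708 + 475.4661) = 486.3259 / 779.3370 = 0.62403

0.62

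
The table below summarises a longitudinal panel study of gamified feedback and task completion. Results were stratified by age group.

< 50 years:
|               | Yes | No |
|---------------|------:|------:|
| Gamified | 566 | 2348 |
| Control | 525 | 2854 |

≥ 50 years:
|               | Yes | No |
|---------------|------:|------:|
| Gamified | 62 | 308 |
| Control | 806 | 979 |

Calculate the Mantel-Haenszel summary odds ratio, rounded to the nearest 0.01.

0.92

OR_MH = Σ(aᵢdᵢ/nᵢ) / Σ(bᵢcᵢ/nᵢ), where nᵢ is the stratum total.
Stratum 1 (< 50 years): n = 6293; a·d/n = 566·2854/6293 = 256.6922; b·c/n = 2348·525/6293 = 195.8843
Stratum 2 (≥ 50 years): n = 2155; a·d/n = 62·979/2155 = 28.1661; b·c/n = 308·806/2155 = 115.1963
OR_MH = (256.6922 + 28.1661) / (195.8843 + 115.1963) = 284.8583 / 311.0806 = 0.91571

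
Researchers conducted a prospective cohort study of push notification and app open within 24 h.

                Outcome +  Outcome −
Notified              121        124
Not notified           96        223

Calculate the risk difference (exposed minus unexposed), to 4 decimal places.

Cells: a = 121, b = 124, c = 96, d = 223.
Risk in exposed = 121/245 = 0.493878; risk in unexposed = 96/319 = 0.300940.
Risk difference = 0.493878 − 0.300940 = 0.192937

0.1929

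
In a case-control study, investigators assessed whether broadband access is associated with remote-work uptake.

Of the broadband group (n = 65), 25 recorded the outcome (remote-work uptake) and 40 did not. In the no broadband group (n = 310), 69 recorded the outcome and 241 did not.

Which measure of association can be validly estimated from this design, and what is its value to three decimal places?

2.183

From the description: a = 25, b = 40, c = 69, d = 241.
This is a case-control study: participants were sampled on outcome status, so risks in the source population cannot be estimated directly — relative risk is not valid here. The odds ratio is the appropriate measure.
OR = (a·d)/(b·c) = (25 × 241) / (40 × 69) = 6025 / 2760 = 2.18297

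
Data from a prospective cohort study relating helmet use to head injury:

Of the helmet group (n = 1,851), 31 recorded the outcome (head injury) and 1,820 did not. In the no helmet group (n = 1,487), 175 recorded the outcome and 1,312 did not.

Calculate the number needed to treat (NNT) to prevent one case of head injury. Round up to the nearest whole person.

10

Risk in treated group = 31/1851 = 0.01675; risk in control = 175/1487 = 0.11769.
Absolute risk reduction = 0.11769 − 0.01675 = 0.10094
NNT = 1 / ARR = 1 / 0.10094 = 9.907 → round up → 10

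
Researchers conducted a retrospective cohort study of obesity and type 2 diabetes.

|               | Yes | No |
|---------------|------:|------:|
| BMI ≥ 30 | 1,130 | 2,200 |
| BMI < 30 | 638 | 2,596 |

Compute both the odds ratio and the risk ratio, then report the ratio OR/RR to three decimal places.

Cells: a = 1130, b = 2200, c = 638, d = 2596.
OR = (1130·2596)/(2200·638) = 2933480/1403600 = 2.08997
Risk in exposed = 1130/3330 = 0.33934; risk in unexposed = 638/3234 = 0.19728; RR = 1.72010
OR/RR = 2.08997 / 1.72010 = 1.21503
The outcome is not rare, so the OR lies further from 1 than the RR.

1.215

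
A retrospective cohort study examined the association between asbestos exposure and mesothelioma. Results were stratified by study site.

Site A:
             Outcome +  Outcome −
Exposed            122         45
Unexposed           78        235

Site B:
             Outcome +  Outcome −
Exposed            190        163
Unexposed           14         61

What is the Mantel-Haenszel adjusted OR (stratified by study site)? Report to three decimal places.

6.865

OR_MH = Σ(aᵢdᵢ/nᵢ) / Σ(bᵢcᵢ/nᵢ), where nᵢ is the stratum total.
Stratum 1 (Site A): n = 480; a·d/n = 122·235/480 = 59.7292; b·c/n = 45·78/480 = 7.3125
Stratum 2 (Site B): n = 428; a·d/n = 190·61/428 = 27.0794; b·c/n = 163·14/428 = 5.3318
OR_MH = (59.7292 + 27.0794) / (7.3125 + 5.3318) = 86.8086 / 12.6443 = 6.86545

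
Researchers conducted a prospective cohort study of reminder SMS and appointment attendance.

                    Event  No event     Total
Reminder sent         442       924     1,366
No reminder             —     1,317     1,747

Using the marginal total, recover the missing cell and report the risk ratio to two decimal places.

The missing cell is in the unexposed row: 1747 − 1317 = 430.
So a = 442, b = 924, c = 430, d = 1317.
RR = [a/(a+b)] / [c/(c+d)] = (442/1366) / (430/1747) = 0.32357/0.24614 = 1.31461

1.31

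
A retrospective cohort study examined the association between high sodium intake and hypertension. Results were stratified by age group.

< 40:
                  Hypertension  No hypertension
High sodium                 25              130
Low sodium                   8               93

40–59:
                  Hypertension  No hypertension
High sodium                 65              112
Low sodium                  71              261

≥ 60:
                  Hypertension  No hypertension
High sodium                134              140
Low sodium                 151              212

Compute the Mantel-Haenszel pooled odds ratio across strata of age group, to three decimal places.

OR_MH = Σ(aᵢdᵢ/nᵢ) / Σ(bᵢcᵢ/nᵢ), where nᵢ is the stratum total.
Stratum 1 (< 40): n = 256; a·d/n = 25·93/256 = 9.0820; b·c/n = 130·8/256 = 4.0625
Stratum 2 (40–59): n = 509; a·d/n = 65·261/509 = 33.3301; b·c/n = 112·71/509 = 15.6228
Stratum 3 (≥ 60): n = 637; a·d/n = 134·212/637 = 44.5965; b·c/n = 140·151/637 = 33.1868
OR_MH = (9.0820 + 33.3301 + 44.5965) / (4.0625 + 15.6228 + 33.1868) = 87.0086 / 52.8721 = 1.64564

1.646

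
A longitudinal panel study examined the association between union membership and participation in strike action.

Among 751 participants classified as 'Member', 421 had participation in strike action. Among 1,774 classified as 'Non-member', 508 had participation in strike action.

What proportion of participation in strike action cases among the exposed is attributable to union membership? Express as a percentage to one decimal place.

48.9

From the description: a = 421, b = 330, c = 508, d = 1266.
Risk in exposed = 421/751 = 0.56059; risk in unexposed = 508/1774 = 0.28636.
RR = 0.56059/0.28636 = 1.95764
AR% = (RR − 1)/RR × 100 = (1.95764 − 1)/1.95764 × 100 = 48.9180%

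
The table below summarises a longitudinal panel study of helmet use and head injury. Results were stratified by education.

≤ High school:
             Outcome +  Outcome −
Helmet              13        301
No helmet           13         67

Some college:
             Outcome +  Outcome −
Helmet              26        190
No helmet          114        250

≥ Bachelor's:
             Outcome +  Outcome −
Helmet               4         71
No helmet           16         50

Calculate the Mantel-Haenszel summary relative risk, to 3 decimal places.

RR_MH = Σ(aᵢ·n₀ᵢ/nᵢ) / Σ(cᵢ·n₁ᵢ/nᵢ), with n₁ᵢ = aᵢ+bᵢ (exposed), n₀ᵢ = cᵢ+dᵢ (unexposed), nᵢ = n₁ᵢ+n₀ᵢ.
Stratum 1 (≤ High school): n₁ = 314, n₀ = 80, n = 394; a·n₀/n = 13·80/394 = 2.6396; c·n₁/n = 13·314/394 = 10.3604
Stratum 2 (Some college): n₁ = 216, n₀ = 364, n = 580; a·n₀/n = 26·364/580 = 16.3172; c·n₁/n = 114·216/580 = 42.4552
Stratum 3 (≥ Bachelor's): n₁ = 75, n₀ = 66, n = 141; a·n₀/n = 4·66/141 = 1.8723; c·n₁/n = 16·75/141 = 8.5106
RR_MH = (2.6396 + 16.3172 + 1.8723) / (10.3604 + 42.4552 + 8.5106) = 20.8292 / 61.3262 = 0.33965

0.340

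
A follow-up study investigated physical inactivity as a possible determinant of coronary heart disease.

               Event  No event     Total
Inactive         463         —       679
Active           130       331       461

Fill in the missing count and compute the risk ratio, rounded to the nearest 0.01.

2.42

The missing cell is in the exposed row: 679 − 463 = 216.
So a = 463, b = 216, c = 130, d = 331.
RR = [a/(a+b)] / [c/(c+d)] = (463/679) / (130/461) = 0.68189/0.28200 = 2.41807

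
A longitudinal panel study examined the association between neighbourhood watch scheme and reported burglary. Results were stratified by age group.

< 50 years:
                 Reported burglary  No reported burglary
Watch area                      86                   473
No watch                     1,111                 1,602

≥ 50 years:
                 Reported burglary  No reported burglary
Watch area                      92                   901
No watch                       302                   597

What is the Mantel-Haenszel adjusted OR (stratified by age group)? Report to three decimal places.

OR_MH = Σ(aᵢdᵢ/nᵢ) / Σ(bᵢcᵢ/nᵢ), where nᵢ is the stratum total.
Stratum 1 (< 50 years): n = 3272; a·d/n = 86·1602/3272 = 42.1064; b·c/n = 473·1111/3272 = 160.6061
Stratum 2 (≥ 50 years): n = 1892; a·d/n = 92·597/1892 = 29.0296; b·c/n = 901·302/1892 = 143.8171
OR_MH = (42.1064 + 29.0296) / (160.6061 + 143.8171) = 71.1360 / 304.4232 = 0.23367

0.234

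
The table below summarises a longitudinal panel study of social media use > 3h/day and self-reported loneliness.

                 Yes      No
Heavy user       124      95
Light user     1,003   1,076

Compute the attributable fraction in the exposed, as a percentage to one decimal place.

14.8

Cells: a = 124, b = 95, c = 1003, d = 1076.
Risk in exposed = 124/219 = 0.56621; risk in unexposed = 1003/2079 = 0.48244.
RR = 0.56621/0.48244 = 1.17363
AR% = (RR − 1)/RR × 100 = (1.17363 − 1)/1.17363 × 100 = 14.7943%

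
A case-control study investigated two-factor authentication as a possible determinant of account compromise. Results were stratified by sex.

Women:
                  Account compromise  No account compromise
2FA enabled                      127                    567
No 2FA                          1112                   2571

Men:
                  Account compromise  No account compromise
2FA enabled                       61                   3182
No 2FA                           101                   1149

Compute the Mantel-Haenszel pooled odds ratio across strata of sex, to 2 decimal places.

OR_MH = Σ(aᵢdᵢ/nᵢ) / Σ(bᵢcᵢ/nᵢ), where nᵢ is the stratum total.
Stratum 1 (Women): n = 4377; a·d/n = 127·2571/4377 = 74.5984; b·c/n = 567·1112/4377 = 144.0493
Stratum 2 (Men): n = 4493; a·d/n = 61·1149/4493 = 15.5996; b·c/n = 3182·101/4493 = 71.5295
OR_MH = (74.5984 + 15.5996) / (144.0493 + 71.5295) = 90.1980 / 215.5788 = 0.41840

0.42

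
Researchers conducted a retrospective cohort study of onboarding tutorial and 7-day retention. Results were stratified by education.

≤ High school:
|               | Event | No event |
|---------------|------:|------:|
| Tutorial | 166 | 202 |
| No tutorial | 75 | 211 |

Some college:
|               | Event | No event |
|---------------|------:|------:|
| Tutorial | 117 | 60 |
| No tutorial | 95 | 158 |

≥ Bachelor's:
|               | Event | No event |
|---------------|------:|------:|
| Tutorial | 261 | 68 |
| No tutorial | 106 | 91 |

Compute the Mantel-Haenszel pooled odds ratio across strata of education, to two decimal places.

2.83

OR_MH = Σ(aᵢdᵢ/nᵢ) / Σ(bᵢcᵢ/nᵢ), where nᵢ is the stratum total.
Stratum 1 (≤ High school): n = 654; a·d/n = 166·211/654 = 53.5566; b·c/n = 202·75/654 = 23.1651
Stratum 2 (Some college): n = 430; a·d/n = 117·158/430 = 42.9907; b·c/n = 60·95/430 = 13.2558
Stratum 3 (≥ Bachelor's): n = 526; a·d/n = 261·91/526 = 45.1540; b·c/n = 68·106/526 = 13.7034
OR_MH = (53.5566 + 42.9907 + 45.1540) / (23.1651 + 13.2558 + 13.7034) = 141.7013 / 50.1244 = 2.82699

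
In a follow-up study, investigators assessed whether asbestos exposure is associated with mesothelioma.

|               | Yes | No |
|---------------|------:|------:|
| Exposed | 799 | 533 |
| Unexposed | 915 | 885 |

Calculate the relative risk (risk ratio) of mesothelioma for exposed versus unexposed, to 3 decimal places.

Cells: a = 799, b = 533, c = 915, d = 885.
Risk in exposed = 799/1332 = 0.59985; risk in unexposed = 915/1800 = 0.50833.
RR = 0.59985 / 0.50833 = 1.18003
The risk among the exposed is 1.18 times that among the unexposed.

1.180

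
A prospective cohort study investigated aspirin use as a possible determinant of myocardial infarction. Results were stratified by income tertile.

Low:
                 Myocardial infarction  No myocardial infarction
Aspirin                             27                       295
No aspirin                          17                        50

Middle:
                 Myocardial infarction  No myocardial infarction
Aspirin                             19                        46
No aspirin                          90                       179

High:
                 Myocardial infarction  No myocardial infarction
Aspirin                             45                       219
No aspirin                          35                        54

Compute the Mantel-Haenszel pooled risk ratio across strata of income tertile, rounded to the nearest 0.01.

0.54

RR_MH = Σ(aᵢ·n₀ᵢ/nᵢ) / Σ(cᵢ·n₁ᵢ/nᵢ), with n₁ᵢ = aᵢ+bᵢ (exposed), n₀ᵢ = cᵢ+dᵢ (unexposed), nᵢ = n₁ᵢ+n₀ᵢ.
Stratum 1 (Low): n₁ = 322, n₀ = 67, n = 389; a·n₀/n = 27·67/389 = 4.6504; c·n₁/n = 17·322/389 = 14.0720
Stratum 2 (Middle): n₁ = 65, n₀ = 269, n = 334; a·n₀/n = 19·269/334 = 15.3024; c·n₁/n = 90·65/334 = 17.5150
Stratum 3 (High): n₁ = 264, n₀ = 89, n = 353; a·n₀/n = 45·89/353 = 11.3456; c·n₁/n = 35·264/353 = 26.1756
RR_MH = (4.6504 + 15.3024 + 11.3456) / (14.0720 + 17.5150 + 26.1756) = 31.2984 / 57.7626 = 0.54185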